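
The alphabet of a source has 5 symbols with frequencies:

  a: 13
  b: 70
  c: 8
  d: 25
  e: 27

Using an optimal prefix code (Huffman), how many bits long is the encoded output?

283

Merge the two smallest weights repeatedly:
merge c(8) and a(13): 21
merge 21 and d(25): 46
merge e(27) and 46: 73
merge b(70) and 73: 143
The encoded length is the sum of every internal node's weight: 21 + 46 + 73 + 143 = 283 bits.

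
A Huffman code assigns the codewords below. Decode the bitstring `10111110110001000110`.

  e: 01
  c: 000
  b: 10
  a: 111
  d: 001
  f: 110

Read left to right; each codeword is recognised as soon as it completes (prefix code):
  10→b | 111→a | 110→f | 110→f | 001→d | 000→c | 110→f
Decoded message: baffdcf

baffdcf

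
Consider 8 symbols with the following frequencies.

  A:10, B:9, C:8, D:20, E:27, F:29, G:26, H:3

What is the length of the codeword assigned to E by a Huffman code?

Huffman merges, smallest pair first:
combine H(3), C(8) → 11
combine B(9), A(10) → 19
combine 11, 19 → 30
combine D(20), G(26) → 46
combine E(27), F(29) → 56
combine 30, 46 → 76
combine 56, 76 → 132
The subtree containing E is merged 2 times, so code length = 2.

2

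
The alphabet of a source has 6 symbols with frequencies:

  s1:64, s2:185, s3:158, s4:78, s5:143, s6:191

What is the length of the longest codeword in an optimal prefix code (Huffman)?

4

Merge the two lowest-weight nodes at each step:
merge s1(64) and s4(78): 142
merge 142 and s5(143): 285
merge s3(158) and s2(185): 343
merge s6(191) and 285: 476
merge 343 and 476: 819
The first pair merged (s1, s4) ends up deepest, at depth 4.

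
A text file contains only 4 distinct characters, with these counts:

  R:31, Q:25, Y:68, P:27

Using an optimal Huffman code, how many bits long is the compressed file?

Build the Huffman tree bottom-up:
merge Q(25) and P(27): 52
merge R(31) and 52: 83
merge Y(68) and 83: 151
The encoded length is the sum of every internal node's weight: 52 + 83 + 151 = 286 bits.

286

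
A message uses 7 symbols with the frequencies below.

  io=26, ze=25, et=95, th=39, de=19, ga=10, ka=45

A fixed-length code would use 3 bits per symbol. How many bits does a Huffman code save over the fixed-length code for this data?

Fixed-length: 3 bits × 259 symbols = 777 bits.
Huffman merges:
combine ga(10), de(19) → 29
combine ze(25), io(26) → 51
combine 29, th(39) → 68
combine ka(45), 51 → 96
combine 68, et(95) → 163
combine 96, 163 → 259
Huffman total = 29 + 51 + 68 + 96 + 163 + 259 = 666 bits.
Saving = 777 − 666 = 111 bits.

111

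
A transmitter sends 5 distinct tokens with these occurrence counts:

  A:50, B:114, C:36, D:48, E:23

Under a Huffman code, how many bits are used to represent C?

3

Repeatedly merge the two smallest:
merge E(23) and C(36): 59
merge D(48) and A(50): 98
merge 59 and 98: 157
merge B(114) and 157: 271
C's leaf is at depth 3, giving a 3-bit codeword.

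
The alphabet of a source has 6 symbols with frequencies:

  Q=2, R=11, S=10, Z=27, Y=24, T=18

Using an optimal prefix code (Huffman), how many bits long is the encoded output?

219

Merge the two smallest weights repeatedly:
combine Q(2), S(10) → 12
combine R(11), 12 → 23
combine T(18), 23 → 41
combine Y(24), Z(27) → 51
combine 41, 51 → 92
Each symbol's bit-cost is frequency × depth; summing gives 219 bits (equivalently 12 + 23 + 41 + 51 + 92).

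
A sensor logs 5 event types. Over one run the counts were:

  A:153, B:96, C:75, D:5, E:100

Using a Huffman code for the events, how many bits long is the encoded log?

938

Merge the two smallest weights repeatedly:
combine D(5), C(75) → 80
combine 80, B(96) → 176
combine E(100), A(153) → 253
combine 176, 253 → 429
Each symbol's bit-cost is frequency × depth; summing gives 938 bits (equivalently 80 + 176 + 253 + 429).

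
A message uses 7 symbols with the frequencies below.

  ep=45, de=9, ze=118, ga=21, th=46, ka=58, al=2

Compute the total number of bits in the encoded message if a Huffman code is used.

704

Merge the two smallest weights repeatedly:
combine al(2), de(9) → 11
combine 11, ga(21) → 32
combine 32, ep(45) → 77
combine th(46), ka(58) → 104
combine 77, 104 → 181
combine ze(118), 181 → 299
Total encoded bits = sum of merged weights = 11 + 32 + 77 + 104 + 181 + 299 = 704.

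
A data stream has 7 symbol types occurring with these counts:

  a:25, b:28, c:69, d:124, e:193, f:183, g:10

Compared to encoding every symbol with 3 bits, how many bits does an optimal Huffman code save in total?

402

Fixed-length: 3 bits × 632 symbols = 1896 bits.
Huffman merges:
g(10) + a(25) → 35
b(28) + 35 → 63
63 + c(69) → 132
d(124) + 132 → 256
f(183) + e(193) → 376
256 + 376 → 632
Huffman total = 35 + 63 + 132 + 256 + 376 + 632 = 1494 bits.
Saving = 1896 − 1494 = 402 bits.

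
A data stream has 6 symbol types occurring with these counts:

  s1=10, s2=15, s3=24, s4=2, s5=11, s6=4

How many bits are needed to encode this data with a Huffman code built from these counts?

154

Build the Huffman tree bottom-up:
s4(2) + s6(4) → 6
6 + s1(10) → 16
s5(11) + s2(15) → 26
16 + s3(24) → 40
26 + 40 → 66
The encoded length is the sum of every internal node's weight: 6 + 16 + 26 + 40 + 66 = 154 bits.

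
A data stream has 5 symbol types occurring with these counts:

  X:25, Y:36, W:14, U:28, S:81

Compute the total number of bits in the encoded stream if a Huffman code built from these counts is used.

390

Greedily combine the two least-frequent nodes:
merge W(14) and X(25): 39
merge U(28) and Y(36): 64
merge 39 and 64: 103
merge S(81) and 103: 184
Total encoded bits = sum of merged weights = 39 + 64 + 103 + 184 = 390.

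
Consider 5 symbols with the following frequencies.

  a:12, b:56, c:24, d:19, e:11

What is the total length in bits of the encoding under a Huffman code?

253

Merge the two smallest weights repeatedly:
combine e(11), a(12) → 23
combine d(19), 23 → 42
combine c(24), 42 → 66
combine b(56), 66 → 122
The encoded length is the sum of every internal node's weight: 23 + 42 + 66 + 122 = 253 bits.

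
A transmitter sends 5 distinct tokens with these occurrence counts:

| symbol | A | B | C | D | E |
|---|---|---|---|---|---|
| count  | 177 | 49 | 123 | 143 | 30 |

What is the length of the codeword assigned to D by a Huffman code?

2

Build the tree from the bottom:
E(30) + B(49) → 79
79 + C(123) → 202
D(143) + A(177) → 320
202 + 320 → 522
D sits 2 levels below the root, so its codeword is 2 bits.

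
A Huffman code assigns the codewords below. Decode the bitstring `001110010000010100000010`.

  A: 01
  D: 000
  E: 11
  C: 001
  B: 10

CECDCADDB

Read left to right; each codeword is recognised as soon as it completes (prefix code):
  001→C | 11→E | 001→C | 000→D | 001→C | 01→A | 000→D | 000→D | 10→B
Decoded message: CECDCADDB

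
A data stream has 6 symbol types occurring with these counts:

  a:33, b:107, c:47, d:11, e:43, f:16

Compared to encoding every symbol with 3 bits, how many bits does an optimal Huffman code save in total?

187

Fixed-length: 3 bits × 257 symbols = 771 bits.
Huffman merges:
d(11) + f(16) → 27
27 + a(33) → 60
e(43) + c(47) → 90
60 + 90 → 150
b(107) + 150 → 257
Huffman total = 27 + 60 + 90 + 150 + 257 = 584 bits.
Saving = 771 − 584 = 187 bits.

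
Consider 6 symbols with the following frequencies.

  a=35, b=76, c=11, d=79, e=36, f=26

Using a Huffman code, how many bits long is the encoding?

Greedily combine the two least-frequent nodes:
combine c(11), f(26) → 37
combine a(35), e(36) → 71
combine 37, 71 → 108
combine b(76), d(79) → 155
combine 108, 155 → 263
Total encoded bits = sum of merged weights = 37 + 71 + 108 + 155 + 263 = 634.

634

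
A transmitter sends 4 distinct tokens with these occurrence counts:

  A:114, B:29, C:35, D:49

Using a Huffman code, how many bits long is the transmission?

404

Build the Huffman tree bottom-up:
combine B(29), C(35) → 64
combine D(49), 64 → 113
combine 113, A(114) → 227
Total encoded bits = sum of merged weights = 64 + 113 + 227 = 404.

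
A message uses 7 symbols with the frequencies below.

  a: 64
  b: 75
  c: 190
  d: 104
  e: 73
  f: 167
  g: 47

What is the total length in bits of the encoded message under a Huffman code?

1914

Merge the two smallest weights repeatedly:
g(47) + a(64) → 111
e(73) + b(75) → 148
d(104) + 111 → 215
148 + f(167) → 315
c(190) + 215 → 405
315 + 405 → 720
Total encoded bits = sum of merged weights = 111 + 148 + 215 + 315 + 405 + 720 = 1914.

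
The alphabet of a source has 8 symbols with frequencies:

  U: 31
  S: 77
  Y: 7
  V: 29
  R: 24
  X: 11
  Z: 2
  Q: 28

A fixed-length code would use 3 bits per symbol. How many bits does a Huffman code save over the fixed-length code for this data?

Fixed-length: 3 bits × 209 symbols = 627 bits.
Huffman merges:
merge Z(2) and Y(7): 9
merge 9 and X(11): 20
merge 20 and R(24): 44
merge Q(28) and V(29): 57
merge U(31) and 44: 75
merge 57 and 75: 132
merge S(77) and 132: 209
Huffman total = 9 + 20 + 44 + 57 + 75 + 132 + 209 = 546 bits.
Saving = 627 − 546 = 81 bits.

81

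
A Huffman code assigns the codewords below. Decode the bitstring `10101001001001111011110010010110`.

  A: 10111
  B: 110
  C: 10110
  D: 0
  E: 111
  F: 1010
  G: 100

Read left to right; each codeword is recognised as soon as it completes (prefix code):
  1010→F | 100→G | 100→G | 100→G | 111→E | 10111→A | 100→G | 100→G | 10110→C
Decoded message: FGGGEAGGC

FGGGEAGGC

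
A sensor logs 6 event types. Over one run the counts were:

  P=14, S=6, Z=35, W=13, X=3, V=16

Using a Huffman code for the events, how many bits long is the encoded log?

Merge the two smallest weights repeatedly:
merge X(3) and S(6): 9
merge 9 and W(13): 22
merge P(14) and V(16): 30
merge 22 and 30: 52
merge Z(35) and 52: 87
Total encoded bits = sum of merged weights = 9 + 22 + 30 + 52 + 87 = 200.

200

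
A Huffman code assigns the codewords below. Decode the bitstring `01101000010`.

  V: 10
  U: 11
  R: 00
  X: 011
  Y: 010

Read left to right; each codeword is recognised as soon as it completes (prefix code):
  011→X | 010→Y | 00→R | 010→Y
Decoded message: XYRY

XYRY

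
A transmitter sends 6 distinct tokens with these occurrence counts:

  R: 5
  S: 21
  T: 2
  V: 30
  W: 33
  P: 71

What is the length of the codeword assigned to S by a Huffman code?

Huffman merges, smallest pair first:
combine T(2), R(5) → 7
combine 7, S(21) → 28
combine 28, V(30) → 58
combine W(33), 58 → 91
combine P(71), 91 → 162
S sits 4 levels below the root, so its codeword is 4 bits.

4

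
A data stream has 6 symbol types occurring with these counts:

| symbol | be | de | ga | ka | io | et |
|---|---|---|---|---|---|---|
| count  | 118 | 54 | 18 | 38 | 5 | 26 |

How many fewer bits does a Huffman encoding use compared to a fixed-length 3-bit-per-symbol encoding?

Fixed-length: 3 bits × 259 symbols = 777 bits.
Huffman merges:
io(5) + ga(18) → 23
23 + et(26) → 49
ka(38) + 49 → 87
de(54) + 87 → 141
be(118) + 141 → 259
Huffman total = 23 + 49 + 87 + 141 + 259 = 559 bits.
Saving = 777 − 559 = 218 bits.

218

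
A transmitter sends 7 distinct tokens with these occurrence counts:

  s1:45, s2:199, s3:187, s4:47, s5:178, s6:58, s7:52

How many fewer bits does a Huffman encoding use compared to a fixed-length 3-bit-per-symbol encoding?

Fixed-length: 3 bits × 766 symbols = 2298 bits.
Huffman merges:
combine s1(45), s4(47) → 92
combine s7(52), s6(58) → 110
combine 92, 110 → 202
combine s5(178), s3(187) → 365
combine s2(199), 202 → 401
combine 365, 401 → 766
Huffman total = 92 + 110 + 202 + 365 + 401 + 766 = 1936 bits.
Saving = 2298 − 1936 = 362 bits.

362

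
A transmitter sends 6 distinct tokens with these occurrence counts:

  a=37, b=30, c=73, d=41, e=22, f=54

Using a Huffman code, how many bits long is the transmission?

644

Merge the two smallest weights repeatedly:
combine e(22), b(30) → 52
combine a(37), d(41) → 78
combine 52, f(54) → 106
combine c(73), 78 → 151
combine 106, 151 → 257
Total encoded bits = sum of merged weights = 52 + 78 + 106 + 151 + 257 = 644.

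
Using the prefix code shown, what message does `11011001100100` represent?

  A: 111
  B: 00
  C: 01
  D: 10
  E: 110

Read left to right; each codeword is recognised as soon as it completes (prefix code):
  110→E | 110→E | 01→C | 10→D | 01→C | 00→B
Decoded message: EECDCB

EECDCB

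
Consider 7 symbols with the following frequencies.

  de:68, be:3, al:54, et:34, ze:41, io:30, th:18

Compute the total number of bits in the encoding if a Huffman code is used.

Merge the two smallest weights repeatedly:
be(3) + th(18) → 21
21 + io(30) → 51
et(34) + ze(41) → 75
51 + al(54) → 105
de(68) + 75 → 143
105 + 143 → 248
Total encoded bits = sum of merged weights = 21 + 51 + 75 + 105 + 143 + 248 = 643.

643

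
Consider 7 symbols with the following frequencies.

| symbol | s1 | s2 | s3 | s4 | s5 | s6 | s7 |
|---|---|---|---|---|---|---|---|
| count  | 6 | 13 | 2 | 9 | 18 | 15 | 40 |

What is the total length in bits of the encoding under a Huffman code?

254

Build the Huffman tree bottom-up:
combine s3(2), s1(6) → 8
combine 8, s4(9) → 17
combine s2(13), s6(15) → 28
combine 17, s5(18) → 35
combine 28, 35 → 63
combine s7(40), 63 → 103
Each symbol's bit-cost is frequency × depth; summing gives 254 bits (equivalently 8 + 17 + 28 + 35 + 63 + 103).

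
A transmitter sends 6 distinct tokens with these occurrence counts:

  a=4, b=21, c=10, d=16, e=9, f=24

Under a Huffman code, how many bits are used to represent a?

Huffman merges, smallest pair first:
merge a(4) and e(9): 13
merge c(10) and 13: 23
merge d(16) and b(21): 37
merge 23 and f(24): 47
merge 37 and 47: 84
a's leaf is at depth 4, giving a 4-bit codeword.

4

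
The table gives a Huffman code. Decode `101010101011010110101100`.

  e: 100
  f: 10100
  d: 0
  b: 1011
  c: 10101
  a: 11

Read left to right; each codeword is recognised as soon as it completes (prefix code):
  10101→c | 0→d | 10101→c | 10101→c | 10101→c | 100→e
Decoded message: cdccce

cdccce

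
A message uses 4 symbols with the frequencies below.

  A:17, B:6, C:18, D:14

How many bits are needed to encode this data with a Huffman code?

110

Merge the two smallest weights repeatedly:
merge B(6) and D(14): 20
merge A(17) and C(18): 35
merge 20 and 35: 55
Total encoded bits = sum of merged weights = 20 + 35 + 55 = 110.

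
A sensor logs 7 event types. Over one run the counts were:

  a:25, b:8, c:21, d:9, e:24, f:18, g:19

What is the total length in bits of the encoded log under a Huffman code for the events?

340

Greedily combine the two least-frequent nodes:
combine b(8), d(9) → 17
combine 17, f(18) → 35
combine g(19), c(21) → 40
combine e(24), a(25) → 49
combine 35, 40 → 75
combine 49, 75 → 124
Each symbol's bit-cost is frequency × depth; summing gives 340 bits (equivalently 17 + 35 + 40 + 49 + 75 + 124).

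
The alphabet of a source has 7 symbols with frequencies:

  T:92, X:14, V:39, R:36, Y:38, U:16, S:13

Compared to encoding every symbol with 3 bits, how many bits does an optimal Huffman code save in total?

Fixed-length: 3 bits × 248 symbols = 744 bits.
Huffman merges:
combine S(13), X(14) → 27
combine U(16), 27 → 43
combine R(36), Y(38) → 74
combine V(39), 43 → 82
combine 74, 82 → 156
combine T(92), 156 → 248
Huffman total = 27 + 43 + 74 + 82 + 156 + 248 = 630 bits.
Saving = 744 − 630 = 114 bits.

114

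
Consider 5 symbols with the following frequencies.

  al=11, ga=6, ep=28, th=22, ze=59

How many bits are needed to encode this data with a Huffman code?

249

Build the Huffman tree bottom-up:
ga(6) + al(11) → 17
17 + th(22) → 39
ep(28) + 39 → 67
ze(59) + 67 → 126
The encoded length is the sum of every internal node's weight: 17 + 39 + 67 + 126 = 249 bits.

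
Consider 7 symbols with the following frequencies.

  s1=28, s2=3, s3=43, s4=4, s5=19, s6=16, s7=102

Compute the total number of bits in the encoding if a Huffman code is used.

470

Merge the two smallest weights repeatedly:
s2(3) + s4(4) → 7
7 + s6(16) → 23
s5(19) + 23 → 42
s1(28) + 42 → 70
s3(43) + 70 → 113
s7(102) + 113 → 215
Total encoded bits = sum of merged weights = 7 + 23 + 42 + 70 + 113 + 215 = 470.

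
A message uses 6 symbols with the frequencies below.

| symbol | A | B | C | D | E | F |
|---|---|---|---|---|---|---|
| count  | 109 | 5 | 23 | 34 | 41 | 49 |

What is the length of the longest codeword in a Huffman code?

4

Merge the two lowest-weight nodes at each step:
merge B(5) and C(23): 28
merge 28 and D(34): 62
merge E(41) and F(49): 90
merge 62 and 90: 152
merge A(109) and 152: 261
The rarest symbols sit at the bottom; the longest codeword is 4 bits.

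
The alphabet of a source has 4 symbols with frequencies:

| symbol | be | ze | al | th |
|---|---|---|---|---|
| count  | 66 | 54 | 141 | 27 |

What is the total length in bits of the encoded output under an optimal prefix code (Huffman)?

Merge the two smallest weights repeatedly:
combine th(27), ze(54) → 81
combine be(66), 81 → 147
combine al(141), 147 → 288
Total encoded bits = sum of merged weights = 81 + 147 + 288 = 516.

516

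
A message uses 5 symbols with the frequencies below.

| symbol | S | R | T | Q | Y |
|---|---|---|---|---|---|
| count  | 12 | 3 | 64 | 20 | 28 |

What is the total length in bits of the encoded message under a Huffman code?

240

Build the Huffman tree bottom-up:
R(3) + S(12) → 15
15 + Q(20) → 35
Y(28) + 35 → 63
63 + T(64) → 127
The encoded length is the sum of every internal node's weight: 15 + 35 + 63 + 127 = 240 bits.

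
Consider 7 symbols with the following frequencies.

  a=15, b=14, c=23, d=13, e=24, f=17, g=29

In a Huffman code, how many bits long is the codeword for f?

3

Huffman merges, smallest pair first:
combine d(13), b(14) → 27
combine a(15), f(17) → 32
combine c(23), e(24) → 47
combine 27, g(29) → 56
combine 32, 47 → 79
combine 56, 79 → 135
The subtree containing f is merged 3 times, so code length = 3.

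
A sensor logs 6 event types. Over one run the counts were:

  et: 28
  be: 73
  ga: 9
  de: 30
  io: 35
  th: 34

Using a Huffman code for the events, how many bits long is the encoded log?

Merge the two smallest weights repeatedly:
ga(9) + et(28) → 37
de(30) + th(34) → 64
io(35) + 37 → 72
64 + 72 → 136
be(73) + 136 → 209
Each symbol's bit-cost is frequency × depth; summing gives 518 bits (equivalently 37 + 64 + 72 + 136 + 209).

518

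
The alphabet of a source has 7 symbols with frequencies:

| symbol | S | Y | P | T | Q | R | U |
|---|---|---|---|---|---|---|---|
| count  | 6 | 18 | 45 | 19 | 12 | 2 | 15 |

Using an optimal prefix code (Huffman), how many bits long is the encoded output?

Build the Huffman tree bottom-up:
R(2) + S(6) → 8
8 + Q(12) → 20
U(15) + Y(18) → 33
T(19) + 20 → 39
33 + 39 → 72
P(45) + 72 → 117
The encoded length is the sum of every internal node's weight: 8 + 20 + 33 + 39 + 72 + 117 = 289 bits.

289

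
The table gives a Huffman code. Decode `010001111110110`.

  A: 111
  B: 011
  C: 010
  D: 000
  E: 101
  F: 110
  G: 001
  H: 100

CGAFF

Read left to right; each codeword is recognised as soon as it completes (prefix code):
  010→C | 001→G | 111→A | 110→F | 110→F
Decoded message: CGAFF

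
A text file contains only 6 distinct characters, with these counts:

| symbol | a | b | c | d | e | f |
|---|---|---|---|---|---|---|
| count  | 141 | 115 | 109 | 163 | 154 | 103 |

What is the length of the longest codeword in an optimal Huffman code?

Merge the two lowest-weight nodes at each step:
merge f(103) and c(109): 212
merge b(115) and a(141): 256
merge e(154) and d(163): 317
merge 212 and 256: 468
merge 317 and 468: 785
Maximum depth reached is 3.

3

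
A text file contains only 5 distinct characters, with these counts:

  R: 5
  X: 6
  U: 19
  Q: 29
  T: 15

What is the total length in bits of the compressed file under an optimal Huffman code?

Merge the two smallest weights repeatedly:
combine R(5), X(6) → 11
combine 11, T(15) → 26
combine U(19), 26 → 45
combine Q(29), 45 → 74
The encoded length is the sum of every internal node's weight: 11 + 26 + 45 + 74 = 156 bits.

156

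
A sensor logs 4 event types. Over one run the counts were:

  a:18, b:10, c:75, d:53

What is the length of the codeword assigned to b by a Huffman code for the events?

3

Build the tree from the bottom:
combine b(10), a(18) → 28
combine 28, d(53) → 81
combine c(75), 81 → 156
b's leaf is at depth 3, giving a 3-bit codeword.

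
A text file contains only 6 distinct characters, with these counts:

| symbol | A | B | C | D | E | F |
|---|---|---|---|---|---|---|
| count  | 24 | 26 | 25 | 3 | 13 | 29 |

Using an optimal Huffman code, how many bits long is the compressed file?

Build the Huffman tree bottom-up:
merge D(3) and E(13): 16
merge 16 and A(24): 40
merge C(25) and B(26): 51
merge F(29) and 40: 69
merge 51 and 69: 120
Total encoded bits = sum of merged weights = 16 + 40 + 51 + 69 + 120 = 296.

296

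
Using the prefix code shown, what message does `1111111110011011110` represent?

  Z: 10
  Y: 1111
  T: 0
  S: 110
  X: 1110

YYZTSYT

Read left to right; each codeword is recognised as soon as it completes (prefix code):
  1111→Y | 1111→Y | 10→Z | 0→T | 110→S | 1111→Y | 0→T
Decoded message: YYZTSYT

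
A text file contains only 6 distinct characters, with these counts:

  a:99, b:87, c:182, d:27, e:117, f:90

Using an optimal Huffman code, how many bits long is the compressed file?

Build the Huffman tree bottom-up:
d(27) + b(87) → 114
f(90) + a(99) → 189
114 + e(117) → 231
c(182) + 189 → 371
231 + 371 → 602
Total encoded bits = sum of merged weights = 114 + 189 + 231 + 371 + 602 = 1507.

1507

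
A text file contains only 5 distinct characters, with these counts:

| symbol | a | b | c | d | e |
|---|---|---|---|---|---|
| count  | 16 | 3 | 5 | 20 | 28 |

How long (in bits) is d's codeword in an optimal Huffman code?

2

Repeatedly merge the two smallest:
combine b(3), c(5) → 8
combine 8, a(16) → 24
combine d(20), 24 → 44
combine e(28), 44 → 72
d sits 2 levels below the root, so its codeword is 2 bits.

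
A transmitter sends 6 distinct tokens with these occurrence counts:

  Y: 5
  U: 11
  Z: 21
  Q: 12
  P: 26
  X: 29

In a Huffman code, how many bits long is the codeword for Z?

2

Huffman merges, smallest pair first:
merge Y(5) and U(11): 16
merge Q(12) and 16: 28
merge Z(21) and P(26): 47
merge 28 and X(29): 57
merge 47 and 57: 104
Z sits 2 levels below the root, so its codeword is 2 bits.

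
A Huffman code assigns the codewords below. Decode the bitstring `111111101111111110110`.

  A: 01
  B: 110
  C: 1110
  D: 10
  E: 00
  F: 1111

Read left to right; each codeword is recognised as soon as it completes (prefix code):
  1111→F | 1110→C | 1111→F | 1111→F | 10→D | 110→B
Decoded message: FCFFDB

FCFFDB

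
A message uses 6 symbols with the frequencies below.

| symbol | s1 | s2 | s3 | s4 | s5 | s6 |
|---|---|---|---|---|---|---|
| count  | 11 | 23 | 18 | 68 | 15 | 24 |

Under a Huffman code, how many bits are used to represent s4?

1

Huffman merges, smallest pair first:
s1(11) + s5(15) → 26
s3(18) + s2(23) → 41
s6(24) + 26 → 50
41 + 50 → 91
s4(68) + 91 → 159
s4 is merged only at the final step, so code length = 1.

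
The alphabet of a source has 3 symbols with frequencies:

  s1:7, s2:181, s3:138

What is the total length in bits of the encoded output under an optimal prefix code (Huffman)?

Greedily combine the two least-frequent nodes:
combine s1(7), s3(138) → 145
combine 145, s2(181) → 326
Each symbol's bit-cost is frequency × depth; summing gives 471 bits (equivalently 145 + 326).

471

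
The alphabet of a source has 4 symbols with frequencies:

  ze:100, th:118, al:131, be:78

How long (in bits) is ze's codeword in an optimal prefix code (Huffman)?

Build the tree from the bottom:
be(78) + ze(100) → 178
th(118) + al(131) → 249
178 + 249 → 427
ze sits 2 levels below the root, so its codeword is 2 bits.

2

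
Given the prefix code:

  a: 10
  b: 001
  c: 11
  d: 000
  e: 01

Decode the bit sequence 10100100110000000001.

aaebaddb

Read left to right; each codeword is recognised as soon as it completes (prefix code):
  10→a | 10→a | 01→e | 001→b | 10→a | 000→d | 000→d | 001→b
Decoded message: aaebaddb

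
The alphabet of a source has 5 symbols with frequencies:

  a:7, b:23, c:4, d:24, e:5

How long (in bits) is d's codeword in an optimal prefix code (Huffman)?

1

Huffman merges, smallest pair first:
combine c(4), e(5) → 9
combine a(7), 9 → 16
combine 16, b(23) → 39
combine d(24), 39 → 63
d sits one level below the root: a 1-bit codeword.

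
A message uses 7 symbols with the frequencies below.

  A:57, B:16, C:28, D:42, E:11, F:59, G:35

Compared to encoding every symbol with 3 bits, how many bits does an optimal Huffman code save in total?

89

Fixed-length: 3 bits × 248 symbols = 744 bits.
Huffman merges:
E(11) + B(16) → 27
27 + C(28) → 55
G(35) + D(42) → 77
55 + A(57) → 112
F(59) + 77 → 136
112 + 136 → 248
Huffman total = 27 + 55 + 77 + 112 + 136 + 248 = 655 bits.
Saving = 744 − 655 = 89 bits.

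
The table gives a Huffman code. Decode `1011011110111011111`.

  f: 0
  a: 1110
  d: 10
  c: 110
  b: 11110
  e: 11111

Read left to right; each codeword is recognised as soon as it completes (prefix code):
  10→d | 110→c | 11110→b | 1110→a | 11111→e
Decoded message: dcbae

dcbae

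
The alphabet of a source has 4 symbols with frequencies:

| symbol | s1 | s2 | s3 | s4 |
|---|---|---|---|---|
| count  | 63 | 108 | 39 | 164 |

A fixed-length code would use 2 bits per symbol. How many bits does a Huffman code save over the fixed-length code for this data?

Fixed-length: 2 bits × 374 symbols = 748 bits.
Huffman merges:
merge s3(39) and s1(63): 102
merge 102 and s2(108): 210
merge s4(164) and 210: 374
Huffman total = 102 + 210 + 374 = 686 bits.
Saving = 748 − 686 = 62 bits.

62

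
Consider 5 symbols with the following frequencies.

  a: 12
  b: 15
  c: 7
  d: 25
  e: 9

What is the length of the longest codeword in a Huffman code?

Merge the two lowest-weight nodes at each step:
combine c(7), e(9) → 16
combine a(12), b(15) → 27
combine 16, d(25) → 41
combine 27, 41 → 68
The first pair merged (c, e) ends up deepest, at depth 3.

3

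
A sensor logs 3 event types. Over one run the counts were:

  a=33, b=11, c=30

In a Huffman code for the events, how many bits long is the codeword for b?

Huffman merges, smallest pair first:
b(11) + c(30) → 41
a(33) + 41 → 74
The subtree containing b is merged 2 times, so code length = 2.

2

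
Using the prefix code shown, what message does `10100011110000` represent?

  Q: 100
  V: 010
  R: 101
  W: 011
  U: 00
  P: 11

RUWPUU

Read left to right; each codeword is recognised as soon as it completes (prefix code):
  101→R | 00→U | 011→W | 11→P | 00→U | 00→U
Decoded message: RUWPUU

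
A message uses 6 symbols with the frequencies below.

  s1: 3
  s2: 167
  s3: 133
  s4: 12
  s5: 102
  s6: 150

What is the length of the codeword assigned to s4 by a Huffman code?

Build the tree from the bottom:
s1(3) + s4(12) → 15
15 + s5(102) → 117
117 + s3(133) → 250
s6(150) + s2(167) → 317
250 + 317 → 567
s4 sits 4 levels below the root, so its codeword is 4 bits.

4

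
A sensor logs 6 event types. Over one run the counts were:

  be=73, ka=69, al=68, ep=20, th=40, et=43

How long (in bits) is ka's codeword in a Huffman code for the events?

Repeatedly merge the two smallest:
merge ep(20) and th(40): 60
merge et(43) and 60: 103
merge al(68) and ka(69): 137
merge be(73) and 103: 176
merge 137 and 176: 313
ka sits 2 levels below the root, so its codeword is 2 bits.

2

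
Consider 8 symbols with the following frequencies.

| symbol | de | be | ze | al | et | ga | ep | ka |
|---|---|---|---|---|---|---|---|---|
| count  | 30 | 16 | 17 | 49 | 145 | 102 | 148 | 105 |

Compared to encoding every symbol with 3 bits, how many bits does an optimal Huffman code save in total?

197

Fixed-length: 3 bits × 612 symbols = 1836 bits.
Huffman merges:
combine be(16), ze(17) → 33
combine de(30), 33 → 63
combine al(49), 63 → 112
combine ga(102), ka(105) → 207
combine 112, et(145) → 257
combine ep(148), 207 → 355
combine 257, 355 → 612
Huffman total = 33 + 63 + 112 + 207 + 257 + 355 + 612 = 1639 bits.
Saving = 1836 − 1639 = 197 bits.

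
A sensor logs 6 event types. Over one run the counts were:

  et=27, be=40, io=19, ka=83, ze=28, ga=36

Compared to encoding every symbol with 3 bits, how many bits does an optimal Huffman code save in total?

123

Fixed-length: 3 bits × 233 symbols = 699 bits.
Huffman merges:
merge io(19) and et(27): 46
merge ze(28) and ga(36): 64
merge be(40) and 46: 86
merge 64 and ka(83): 147
merge 86 and 147: 233
Huffman total = 46 + 64 + 86 + 147 + 233 = 576 bits.
Saving = 699 − 576 = 123 bits.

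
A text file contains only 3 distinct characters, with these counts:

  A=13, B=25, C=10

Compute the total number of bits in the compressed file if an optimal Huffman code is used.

Build the Huffman tree bottom-up:
C(10) + A(13) → 23
23 + B(25) → 48
The encoded length is the sum of every internal node's weight: 23 + 48 = 71 bits.

71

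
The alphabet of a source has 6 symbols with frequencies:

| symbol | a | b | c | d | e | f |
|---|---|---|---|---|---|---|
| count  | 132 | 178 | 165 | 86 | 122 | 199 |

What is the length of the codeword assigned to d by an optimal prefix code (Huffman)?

Repeatedly merge the two smallest:
combine d(86), e(122) → 208
combine a(132), c(165) → 297
combine b(178), f(199) → 377
combine 208, 297 → 505
combine 377, 505 → 882
The subtree containing d is merged 3 times, so code length = 3.

3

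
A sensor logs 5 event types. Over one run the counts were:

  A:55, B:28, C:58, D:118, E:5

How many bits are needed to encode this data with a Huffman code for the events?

Merge the two smallest weights repeatedly:
merge E(5) and B(28): 33
merge 33 and A(55): 88
merge C(58) and 88: 146
merge D(118) and 146: 264
The encoded length is the sum of every internal node's weight: 33 + 88 + 146 + 264 = 531 bits.

531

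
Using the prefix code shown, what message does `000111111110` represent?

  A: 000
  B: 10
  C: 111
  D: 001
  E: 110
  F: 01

ACCE

Read left to right; each codeword is recognised as soon as it completes (prefix code):
  000→A | 111→C | 111→C | 110→E
Decoded message: ACCE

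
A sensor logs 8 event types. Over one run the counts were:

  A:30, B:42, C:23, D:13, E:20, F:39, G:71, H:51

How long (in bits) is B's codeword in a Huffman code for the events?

3

Huffman merges, smallest pair first:
D(13) + E(20) → 33
C(23) + A(30) → 53
33 + F(39) → 72
B(42) + H(51) → 93
53 + G(71) → 124
72 + 93 → 165
124 + 165 → 289
B's leaf is at depth 3, giving a 3-bit codeword.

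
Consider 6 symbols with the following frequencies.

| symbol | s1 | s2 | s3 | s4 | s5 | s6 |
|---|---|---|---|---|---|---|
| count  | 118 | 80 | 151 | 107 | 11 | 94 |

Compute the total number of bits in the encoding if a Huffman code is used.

Build the Huffman tree bottom-up:
combine s5(11), s2(80) → 91
combine 91, s6(94) → 185
combine s4(107), s1(118) → 225
combine s3(151), 185 → 336
combine 225, 336 → 561
Each symbol's bit-cost is frequency × depth; summing gives 1398 bits (equivalently 91 + 185 + 225 + 336 + 561).

1398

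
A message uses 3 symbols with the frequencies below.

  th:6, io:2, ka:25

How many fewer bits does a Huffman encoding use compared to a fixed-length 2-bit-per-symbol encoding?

Fixed-length: 2 bits × 33 symbols = 66 bits.
Huffman merges:
merge io(2) and th(6): 8
merge 8 and ka(25): 33
Huffman total = 8 + 33 = 41 bits.
Saving = 66 − 41 = 25 bits.

25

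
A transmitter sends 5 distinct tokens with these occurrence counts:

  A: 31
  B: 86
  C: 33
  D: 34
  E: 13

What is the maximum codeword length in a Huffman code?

Merge the two lowest-weight nodes at each step:
combine E(13), A(31) → 44
combine C(33), D(34) → 67
combine 44, 67 → 111
combine B(86), 111 → 197
Maximum depth reached is 3.

3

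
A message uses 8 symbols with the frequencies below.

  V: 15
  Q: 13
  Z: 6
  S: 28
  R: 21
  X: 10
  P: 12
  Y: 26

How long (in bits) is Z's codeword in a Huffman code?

Build the tree from the bottom:
combine Z(6), X(10) → 16
combine P(12), Q(13) → 25
combine V(15), 16 → 31
combine R(21), 25 → 46
combine Y(26), S(28) → 54
combine 31, 46 → 77
combine 54, 77 → 131
Z sits 4 levels below the root, so its codeword is 4 bits.

4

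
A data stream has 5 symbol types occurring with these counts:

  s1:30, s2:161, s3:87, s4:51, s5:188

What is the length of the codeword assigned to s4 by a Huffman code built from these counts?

4

Build the tree from the bottom:
combine s1(30), s4(51) → 81
combine 81, s3(87) → 168
combine s2(161), 168 → 329
combine s5(188), 329 → 517
s4's leaf is at depth 4, giving a 4-bit codeword.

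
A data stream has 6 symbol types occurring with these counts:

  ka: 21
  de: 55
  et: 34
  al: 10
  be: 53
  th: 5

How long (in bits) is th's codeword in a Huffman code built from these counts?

4

Repeatedly merge the two smallest:
merge th(5) and al(10): 15
merge 15 and ka(21): 36
merge et(34) and 36: 70
merge be(53) and de(55): 108
merge 70 and 108: 178
The subtree containing th is merged 4 times, so code length = 4.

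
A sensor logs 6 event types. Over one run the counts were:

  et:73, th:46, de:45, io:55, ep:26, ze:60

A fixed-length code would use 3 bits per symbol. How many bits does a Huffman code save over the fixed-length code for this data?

133

Fixed-length: 3 bits × 305 symbols = 915 bits.
Huffman merges:
ep(26) + de(45) → 71
th(46) + io(55) → 101
ze(60) + 71 → 131
et(73) + 101 → 174
131 + 174 → 305
Huffman total = 71 + 101 + 131 + 174 + 305 = 782 bits.
Saving = 915 − 782 = 133 bits.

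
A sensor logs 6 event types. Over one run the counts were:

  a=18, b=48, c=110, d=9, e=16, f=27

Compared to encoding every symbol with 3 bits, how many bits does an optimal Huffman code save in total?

Fixed-length: 3 bits × 228 symbols = 684 bits.
Huffman merges:
merge d(9) and e(16): 25
merge a(18) and 25: 43
merge f(27) and 43: 70
merge b(48) and 70: 118
merge c(110) and 118: 228
Huffman total = 25 + 43 + 70 + 118 + 228 = 484 bits.
Saving = 684 − 484 = 200 bits.

200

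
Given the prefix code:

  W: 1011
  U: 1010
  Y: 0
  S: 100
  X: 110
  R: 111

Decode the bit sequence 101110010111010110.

WSWUX

Read left to right; each codeword is recognised as soon as it completes (prefix code):
  1011→W | 100→S | 1011→W | 1010→U | 110→X
Decoded message: WSWUX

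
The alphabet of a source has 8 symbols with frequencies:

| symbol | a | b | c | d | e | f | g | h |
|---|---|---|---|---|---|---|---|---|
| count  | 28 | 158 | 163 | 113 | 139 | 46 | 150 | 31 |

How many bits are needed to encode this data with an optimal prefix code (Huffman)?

Build the Huffman tree bottom-up:
combine a(28), h(31) → 59
combine f(46), 59 → 105
combine 105, d(113) → 218
combine e(139), g(150) → 289
combine b(158), c(163) → 321
combine 218, 289 → 507
combine 321, 507 → 828
Each symbol's bit-cost is frequency × depth; summing gives 2327 bits (equivalently 59 + 105 + 218 + 289 + 321 + 507 + 828).

2327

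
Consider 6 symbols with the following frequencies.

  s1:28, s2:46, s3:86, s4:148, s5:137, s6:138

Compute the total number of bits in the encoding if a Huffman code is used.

Greedily combine the two least-frequent nodes:
combine s1(28), s2(46) → 74
combine 74, s3(86) → 160
combine s5(137), s6(138) → 275
combine s4(148), 160 → 308
combine 275, 308 → 583
Total encoded bits = sum of merged weights = 74 + 160 + 275 + 308 + 583 = 1400.

1400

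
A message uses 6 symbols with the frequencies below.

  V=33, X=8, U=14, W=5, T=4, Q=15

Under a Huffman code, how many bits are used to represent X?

Huffman merges, smallest pair first:
merge T(4) and W(5): 9
merge X(8) and 9: 17
merge U(14) and Q(15): 29
merge 17 and 29: 46
merge V(33) and 46: 79
X's leaf is at depth 3, giving a 3-bit codeword.

3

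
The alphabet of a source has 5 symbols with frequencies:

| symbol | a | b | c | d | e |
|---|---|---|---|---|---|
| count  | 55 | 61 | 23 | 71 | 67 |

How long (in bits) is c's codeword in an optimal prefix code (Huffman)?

3

Huffman merges, smallest pair first:
merge c(23) and a(55): 78
merge b(61) and e(67): 128
merge d(71) and 78: 149
merge 128 and 149: 277
c sits 3 levels below the root, so its codeword is 3 bits.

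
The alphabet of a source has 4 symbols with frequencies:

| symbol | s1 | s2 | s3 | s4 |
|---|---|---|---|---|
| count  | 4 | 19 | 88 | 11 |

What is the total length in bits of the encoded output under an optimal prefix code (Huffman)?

Greedily combine the two least-frequent nodes:
merge s1(4) and s4(11): 15
merge 15 and s2(19): 34
merge 34 and s3(88): 122
The encoded length is the sum of every internal node's weight: 15 + 34 + 122 = 171 bits.

171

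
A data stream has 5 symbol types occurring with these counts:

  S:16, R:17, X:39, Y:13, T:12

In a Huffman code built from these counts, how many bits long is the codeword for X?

Huffman merges, smallest pair first:
merge T(12) and Y(13): 25
merge S(16) and R(17): 33
merge 25 and 33: 58
merge X(39) and 58: 97
X sits one level below the root: a 1-bit codeword.

1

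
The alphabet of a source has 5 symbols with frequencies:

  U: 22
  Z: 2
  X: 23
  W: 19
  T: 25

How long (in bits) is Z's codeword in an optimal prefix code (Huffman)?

Repeatedly merge the two smallest:
merge Z(2) and W(19): 21
merge 21 and U(22): 43
merge X(23) and T(25): 48
merge 43 and 48: 91
The subtree containing Z is merged 3 times, so code length = 3.

3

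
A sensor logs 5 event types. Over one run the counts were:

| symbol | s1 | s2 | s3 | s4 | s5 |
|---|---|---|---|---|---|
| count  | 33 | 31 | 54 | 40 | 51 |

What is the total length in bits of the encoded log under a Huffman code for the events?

482

Greedily combine the two least-frequent nodes:
combine s2(31), s1(33) → 64
combine s4(40), s5(51) → 91
combine s3(54), 64 → 118
combine 91, 118 → 209
Total encoded bits = sum of merged weights = 64 + 91 + 118 + 209 = 482.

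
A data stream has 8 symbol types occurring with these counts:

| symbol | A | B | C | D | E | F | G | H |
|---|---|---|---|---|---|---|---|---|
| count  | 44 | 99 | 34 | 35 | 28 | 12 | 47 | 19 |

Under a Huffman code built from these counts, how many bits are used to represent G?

3

Huffman merges, smallest pair first:
F(12) + H(19) → 31
E(28) + 31 → 59
C(34) + D(35) → 69
A(44) + G(47) → 91
59 + 69 → 128
91 + B(99) → 190
128 + 190 → 318
The subtree containing G is merged 3 times, so code length = 3.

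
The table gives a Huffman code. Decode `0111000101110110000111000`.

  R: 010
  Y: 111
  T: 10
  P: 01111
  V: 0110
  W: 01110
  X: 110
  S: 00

WSTYVSWS

Read left to right; each codeword is recognised as soon as it completes (prefix code):
  01110→W | 00→S | 10→T | 111→Y | 0110→V | 00→S | 01110→W | 00→S
Decoded message: WSTYVSWS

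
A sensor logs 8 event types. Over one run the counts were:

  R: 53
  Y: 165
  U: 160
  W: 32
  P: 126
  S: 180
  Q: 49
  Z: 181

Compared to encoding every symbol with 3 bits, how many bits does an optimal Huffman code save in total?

Fixed-length: 3 bits × 946 symbols = 2838 bits.
Huffman merges:
merge W(32) and Q(49): 81
merge R(53) and 81: 134
merge P(126) and 134: 260
merge U(160) and Y(165): 325
merge S(180) and Z(181): 361
merge 260 and 325: 585
merge 361 and 585: 946
Huffman total = 81 + 134 + 260 + 325 + 361 + 585 + 946 = 2692 bits.
Saving = 2838 − 2692 = 146 bits.

146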